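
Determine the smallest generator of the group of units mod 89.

3

φ(89) = 89 − 1 = 88 = 2^3 · 11.
Test candidates g = 2, 3, … against the prime factors q ∈ {2, 11} of φ(89): g is a generator iff g^(88/q) ≢ 1 for every such q.
g = 2: 2^44 ≡ 1 — hits 1, so not a primitive root.
g = 3: 3^44 ≡ 88; 3^8 ≡ 64 — none is 1, so 3 is a primitive root.
The smallest primitive root modulo 89 is 3.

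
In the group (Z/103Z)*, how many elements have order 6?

2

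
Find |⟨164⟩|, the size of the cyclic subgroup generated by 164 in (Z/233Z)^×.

232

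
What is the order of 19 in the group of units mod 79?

39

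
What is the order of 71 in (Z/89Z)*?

44

Since 71 ∈ (Z/89Z)^×, its order divides φ(89) = 89 − 1 = 88 = 2^3 · 11.
Divisors of 88: 1, 2, 4, 8, 11, 22, 44, 88.
Test each divisor d:
71^1 ≡ 71 (mod 89)
71^2 ≡ 57 (mod 89)
71^4 ≡ 45 (mod 89)
71^8 ≡ 67 (mod 89)
71^11 ≡ 55 (mod 89)
71^22 ≡ 88 (mod 89)
71^44 ≡ 1 (mod 89) ✓
So ord_89(71) = 44.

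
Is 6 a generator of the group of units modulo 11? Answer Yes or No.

Yes

φ(11) = 11 − 1 = 10 = 2 · 5.
Test 6^(10/q) mod 11 for each prime factor q of 10:
6^5 ≡ 10 (mod 11)  [q = 2: ≢ 1 ✓]
6^2 ≡ 3 (mod 11)  [q = 5: ≢ 1 ✓]
None equal 1, so ord_11(6) = 10: 6 is a primitive root.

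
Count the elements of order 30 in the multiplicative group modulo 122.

8

φ(122) = φ(2)·φ(61) = 1·60 = 60 = 2^2 · 3 · 5.
Since (Z/122Z)^× is cyclic of order 60, the number of elements of order d is φ(d) when d | 60 and 0 otherwise.
30 = 2 · 3 · 5 divides 60, and φ(30) = 8.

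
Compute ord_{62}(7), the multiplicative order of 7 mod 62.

The order of 7 must divide φ(62) = φ(2)·φ(31) = 1·30 = 30 = 2 · 3 · 5.
Divisors of 30: 1, 2, 3, 5, 6, 10, 15, 30.
Check 7^d mod 62 for each divisor in increasing order:
7^1 ≡ 7 (mod 62)
7^2 ≡ 49 (mod 62)
7^3 ≡ 33 (mod 62)
7^5 ≡ 5 (mod 62)
7^6 ≡ 35 (mod 62)
7^10 ≡ 25 (mod 62)
7^15 ≡ 1 (mod 62) ✓
Hence ord(7) = 15.

15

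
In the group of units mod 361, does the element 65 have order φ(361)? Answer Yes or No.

φ(361) = φ(19^2) = 19·(19−1) = 342 = 2 · 3^2 · 19.
65 is a primitive root mod 361 iff 65^(φ(361)/q) ≢ 1 for every prime q | φ(361), i.e. q ∈ {2, 3, 19}.
65^171 ≡ 360 (mod 361)  [q = 2: ≢ 1 ✓]
65^114 ≡ 1 (mod 361)  [q = 3: ≡ 1 ✗]
65^18 ≡ 210 (mod 361)  [q = 19: ≢ 1 ✓]
65^114 ≡ 1 shows ord(65) | 114, strictly less than φ(361); not a primitive root.

No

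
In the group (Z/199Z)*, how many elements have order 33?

φ(199) = 199 − 1 = 198 = 2 · 3^2 · 11.
Since (Z/199Z)^× is cyclic of order 198, the number of elements of order d is φ(d) when d | 198 and 0 otherwise.
33 = 3 · 11 divides 198, and φ(33) = 20.

20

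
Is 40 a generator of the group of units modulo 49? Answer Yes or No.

φ(49) = φ(7^2) = 7·(7−1) = 42 = 2 · 3 · 7.
Test 40^(42/q) mod 49 for each prime factor q of 42:
40^21 ≡ 48 (mod 49)  [q = 2: ≢ 1 ✓]
40^14 ≡ 18 (mod 49)  [q = 3: ≢ 1 ✓]
40^6 ≡ 36 (mod 49)  [q = 7: ≢ 1 ✓]
Every test exponent gives a nontrivial residue, hence 40 generates the full group.

Yes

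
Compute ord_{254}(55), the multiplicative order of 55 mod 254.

Since 55 ∈ (Z/254Z)^×, its order divides φ(254) = φ(2)·φ(127) = 1·126 = 126 = 2 · 3^2 · 7.
Divisors of 126: 1, 2, 3, 6, 7, 9, 14, 18, 21, 42, 63, 126.
Evaluate successive powers at the divisors of 126:
55^1 ≡ 55
55^2 ≡ 231
55^3 ≡ 5
55^6 ≡ 25
55^7 ≡ 105
55^9 ≡ 125
55^14 ≡ 103
55^18 ≡ 131
55^21 ≡ 147
55^42 ≡ 19
55^63 ≡ 253
55^126 ≡ 1
So ord_254(55) = 126.

126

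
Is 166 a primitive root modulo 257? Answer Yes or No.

φ(257) = 257 − 1 = 256 = 2^8.
166 is a primitive root mod 257 iff 166^(φ(257)/q) ≢ 1 for every prime q | φ(257), i.e. q ∈ {2}.
166^128 ≡ 256 (mod 257)  [q = 2: ≢ 1 ✓]
Every test exponent gives a nontrivial residue, hence 166 generates the full group.

Yes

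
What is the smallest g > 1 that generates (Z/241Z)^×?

φ(241) = 241 − 1 = 240 = 2^4 · 3 · 5.
g is a primitive root iff g^(240/q) ≢ 1 (mod 241) for each prime q ∈ {2, 3, 5}.
g = 2: 2^120 ≡ 1 — hits 1, so not a primitive root.
g = 3: 3^120 ≡ 1 — hits 1, so not a primitive root.
g = 4: 4^120 ≡ 1 — hits 1, so not a primitive root.
g = 5: 5^120 ≡ 1 — hits 1, so not a primitive root.
g = 6: 6^120 ≡ 1 — hits 1, so not a primitive root.
g = 7: 7^120 ≡ 240; 7^80 ≡ 15; 7^48 ≡ 91 — none is 1, so 7 is a primitive root.
The smallest primitive root modulo 241 is 7.

7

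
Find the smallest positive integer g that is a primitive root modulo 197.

2

φ(197) = 197 − 1 = 196 = 2^2 · 7^2.
Test candidates g = 2, 3, … against the prime factors q ∈ {2, 7} of φ(197): g is a generator iff g^(196/q) ≢ 1 for every such q.
g = 2: 2^98 ≡ 196; 2^28 ≡ 104 — none is 1, so 2 is a primitive root.
So 2 is the smallest generator of (Z/197Z)^×.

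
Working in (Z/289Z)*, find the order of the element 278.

By Lagrange's theorem, ord_289(278) divides φ(289) = φ(17^2) = 17·(17−1) = 272 = 2^4 · 17.
Divisors of 272: 1, 2, 4, 8, 16, 17, 34, 68, 136, 272.
Check 278^d mod 289 for each divisor in increasing order:
278^1 ≡ 278 (mod 289)
278^2 ≡ 121 (mod 289)
278^4 ≡ 191 (mod 289)
278^8 ≡ 67 (mod 289)
278^16 ≡ 154 (mod 289)
278^17 ≡ 40 (mod 289)
278^34 ≡ 155 (mod 289)
278^68 ≡ 38 (mod 289)
278^136 ≡ 288 (mod 289)
278^272 ≡ 1 (mod 289) ✓
The smallest such exponent is 272, so the order of 278 is 272.

272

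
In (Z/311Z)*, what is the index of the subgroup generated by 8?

2

Since 8 ∈ (Z/311Z)^×, its order divides φ(311) = 311 − 1 = 310 = 2 · 5 · 31.
Divisors of 310: 1, 2, 5, 10, 31, 62, 155, 310.
Test each divisor d:
8^1 ≡ 8 (mod 311)
8^2 ≡ 64 (mod 311)
8^5 ≡ 113 (mod 311)
8^10 ≡ 18 (mod 311)
8^31 ≡ 6 (mod 311)
8^62 ≡ 36 (mod 311)
8^155 ≡ 1 (mod 311) ✓
The order of 8 is 155, so the subgroup it generates has 155 elements.
[(Z/311Z)^× : ⟨8⟩] = 310/155 = 2.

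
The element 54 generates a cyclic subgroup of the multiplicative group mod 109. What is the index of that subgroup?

3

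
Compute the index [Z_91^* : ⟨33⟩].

The order of 33 must divide φ(91) = φ(7·13) = (7−1)·(13−1) = 6·12 = 72 = 2^3 · 3^2.
Divisors of 72: 1, 2, 3, 4, 6, 8, 9, 12, 18, 24, 36, 72.
Check 33^d mod 91 for each divisor in increasing order:
33^1 ≡ 33 (mod 91)
33^2 ≡ 88 (mod 91)
33^3 ≡ 83 (mod 91)
33^4 ≡ 9 (mod 91)
33^6 ≡ 64 (mod 91)
33^8 ≡ 81 (mod 91)
33^9 ≡ 34 (mod 91)
33^12 ≡ 1 (mod 91) ✓
Thus |⟨33⟩| = ord(33) = 12.
[(Z/91Z)^× : ⟨33⟩] = 72/12 = 6.

6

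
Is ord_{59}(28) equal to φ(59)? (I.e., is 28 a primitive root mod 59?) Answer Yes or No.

φ(59) = 59 − 1 = 58 = 2 · 29.
Test 28^(58/q) mod 59 for each prime factor q of 58:
28^29 ≡ 1 (mod 59)  [q = 2: ≡ 1 ✗]
28^2 ≡ 17 (mod 59)  [q = 29: ≢ 1 ✓]
Since 28^29 ≡ 1, the order of 28 divides 29 < 58, so 28 is not a primitive root.

No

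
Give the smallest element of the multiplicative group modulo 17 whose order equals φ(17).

3

φ(17) = 17 − 1 = 16 = 2^4.
Test candidates g = 2, 3, … against the prime factors q ∈ {2} of φ(17): g is a generator iff g^(16/q) ≢ 1 for every such q.
g = 2: 2^8 ≡ 1 — hits 1, so not a primitive root.
g = 3: 3^8 ≡ 16 — none is 1, so 3 is a primitive root.
So 3 is the smallest generator of (Z/17Z)^×.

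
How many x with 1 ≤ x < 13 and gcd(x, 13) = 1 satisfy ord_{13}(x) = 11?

0

φ(13) = 13 − 1 = 12 = 2^2 · 3.
In a cyclic group of order 12, there are φ(d) elements of order d for each divisor d of 12, and zero for non-divisors.
11 does not divide 12, so no element of (Z/13Z)^× has order 11.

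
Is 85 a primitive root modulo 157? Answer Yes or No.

φ(157) = 157 − 1 = 156 = 2^2 · 3 · 13.
An element g generates (Z/157Z)^× iff g^(156/q) ≢ 1 (mod 157) for each prime q ∈ {2, 3, 13}.
85^78 ≡ 156 (mod 157)  [q = 2: ≢ 1 ✓]
85^52 ≡ 144 (mod 157)  [q = 3: ≢ 1 ✓]
85^12 ≡ 101 (mod 157)  [q = 13: ≢ 1 ✓]
None equal 1, so ord_157(85) = 156: 85 is a primitive root.

Yes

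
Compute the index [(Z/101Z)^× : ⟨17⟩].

Since 17 ∈ (Z/101Z)^×, its order divides φ(101) = 101 − 1 = 100 = 2^2 · 5^2.
Divisors of 100: 1, 2, 4, 5, 10, 20, 25, 50, 100.
Check 17^d mod 101 for each divisor in increasing order:
17^1 ≡ 17 (mod 101)
17^2 ≡ 87 (mod 101)
17^4 ≡ 95 (mod 101)
17^5 ≡ 100 (mod 101)
17^10 ≡ 1 (mod 101) ✓
Thus |⟨17⟩| = ord(17) = 10.
The index is φ(101) / ord(17) = 100 / 10 = 10.

10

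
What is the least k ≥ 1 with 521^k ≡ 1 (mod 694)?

346

The order of 521 must divide φ(694) = φ(2)·φ(347) = 1·346 = 346 = 2 · 173.
Divisors of 346: 1, 2, 173, 346.
Test each divisor d:
521^1 ≡ 521 (mod 694)
521^2 ≡ 87 (mod 694)
521^173 ≡ 693 (mod 694)
521^346 ≡ 1 (mod 694) ✓
Hence ord(521) = 346.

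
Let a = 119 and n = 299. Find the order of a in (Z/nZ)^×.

132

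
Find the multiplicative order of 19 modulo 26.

12

The order of 19 must divide φ(26) = φ(2)·φ(13) = 1·12 = 12 = 2^2 · 3.
Divisors of 12: 1, 2, 3, 4, 6, 12.
Compute 19^d (mod 26) for the divisors d until we hit 1:
19^1 ≡ 19 (mod 26)
19^2 ≡ 23 (mod 26)
19^3 ≡ 21 (mod 26)
19^4 ≡ 9 (mod 26)
19^6 ≡ 25 (mod 26)
19^12 ≡ 1 (mod 26) ✓
Therefore the multiplicative order of 19 modulo 26 is 12.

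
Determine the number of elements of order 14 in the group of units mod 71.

6

φ(71) = 71 − 1 = 70 = 2 · 5 · 7.
Since (Z/71Z)^× is cyclic of order 70, the number of elements of order d is φ(d) when d | 70 and 0 otherwise.
14 = 2 · 7 divides 70, and φ(14) = 6.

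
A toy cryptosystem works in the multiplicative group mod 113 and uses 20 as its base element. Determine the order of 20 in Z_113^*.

112

The order of 20 must divide φ(113) = 113 − 1 = 112 = 2^4 · 7.
Divisors of 112: 1, 2, 4, 7, 8, 14, 16, 28, 56, 112.
Compute 20^d (mod 113) for the divisors d until we hit 1:
20^1 ≡ 20 (mod 113)
20^2 ≡ 61 (mod 113)
20^4 ≡ 105 (mod 113)
20^7 ≡ 71 (mod 113)
20^8 ≡ 64 (mod 113)
20^14 ≡ 69 (mod 113)
20^16 ≡ 28 (mod 113)
20^28 ≡ 15 (mod 113)
20^56 ≡ 112 (mod 113)
20^112 ≡ 1 (mod 113) ✓
So ord_113(20) = 112.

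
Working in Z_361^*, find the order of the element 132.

38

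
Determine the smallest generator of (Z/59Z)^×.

2

φ(59) = 59 − 1 = 58 = 2 · 29.
g is a primitive root iff g^(58/q) ≢ 1 (mod 59) for each prime q ∈ {2, 29}.
g = 2: 2^29 ≡ 58; 2^2 ≡ 4 — none is 1, so 2 is a primitive root.
The smallest primitive root modulo 59 is 2.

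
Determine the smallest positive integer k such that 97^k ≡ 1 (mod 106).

ord(97) | φ(106) = φ(2)·φ(53) = 1·52 = 52 = 2^2 · 13.
Divisors of 52: 1, 2, 4, 13, 26, 52.
Compute 97^d (mod 106) for the divisors d until we hit 1:
97^1 ≡ 97
97^2 ≡ 81
97^4 ≡ 95
97^13 ≡ 1
The smallest such exponent is 13, so the order of 97 is 13.

13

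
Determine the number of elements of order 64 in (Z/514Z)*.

φ(514) = φ(2)·φ(257) = 1·256 = 256 = 2^8.
(Z/514Z)^× is cyclic (|G| = 256); a cyclic group of order m has exactly φ(d) elements of each order d | m, and none otherwise.
64 = 2^6 divides 256, and φ(64) = 32.

32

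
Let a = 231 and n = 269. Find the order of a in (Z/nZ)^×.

ord(231) | φ(269) = 269 − 1 = 268 = 2^2 · 67.
Divisors of 268: 1, 2, 4, 67, 134, 268.
Check 231^d mod 269 for each divisor in increasing order:
231^1 ≡ 231 (mod 269)
231^2 ≡ 99 (mod 269)
231^4 ≡ 117 (mod 269)
231^67 ≡ 268 (mod 269)
231^134 ≡ 1 (mod 269) ✓
Hence ord(231) = 134.

134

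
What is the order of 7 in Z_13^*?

12

By Lagrange's theorem, ord_13(7) divides φ(13) = 13 − 1 = 12 = 2^2 · 3.
Divisors of 12: 1, 2, 3, 4, 6, 12.
Compute 7^d (mod 13) for the divisors d until we hit 1:
7^1 ≡ 7 (mod 13)
7^2 ≡ 10 (mod 13)
7^3 ≡ 5 (mod 13)
7^4 ≡ 9 (mod 13)
7^6 ≡ 12 (mod 13)
7^12 ≡ 1 (mod 13) ✓
Therefore the multiplicative order of 7 modulo 13 is 12.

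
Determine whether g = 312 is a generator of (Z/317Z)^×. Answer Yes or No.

Yes

φ(317) = 317 − 1 = 316 = 2^2 · 79.
Test 312^(316/q) mod 317 for each prime factor q of 316:
312^158 ≡ 316 (mod 317)  [q = 2: ≢ 1 ✓]
312^4 ≡ 308 (mod 317)  [q = 79: ≢ 1 ✓]
All checks pass, so 312 has order 316 and is a primitive root modulo 317.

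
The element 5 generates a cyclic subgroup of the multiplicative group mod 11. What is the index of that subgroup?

The order of 5 must divide φ(11) = 11 − 1 = 10 = 2 · 5.
Divisors of 10: 1, 2, 5, 10.
Evaluate successive powers at the divisors of 10:
5^1 ≡ 5 (mod 11)
5^2 ≡ 3 (mod 11)
5^5 ≡ 1 (mod 11) ✓
Thus |⟨5⟩| = ord(5) = 5.
The index is φ(11) / ord(5) = 10 / 5 = 2.

2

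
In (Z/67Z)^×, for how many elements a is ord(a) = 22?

φ(67) = 67 − 1 = 66 = 2 · 3 · 11.
Since (Z/67Z)^× is cyclic of order 66, the number of elements of order d is φ(d) when d | 66 and 0 otherwise.
22 = 2 · 11 divides 66, and φ(22) = 10.

10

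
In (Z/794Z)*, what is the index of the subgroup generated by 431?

By Lagrange's theorem, ord_794(431) divides φ(794) = φ(2)·φ(397) = 1·396 = 396 = 2^2 · 3^2 · 11.
Divisors of 396: 1, 2, 3, 4, 6, 9, 11, 12, 18, 22, 33, 36, 44, 66, 99, 132, 198, 396.
Check 431^d mod 794 for each divisor in increasing order:
431^1 ≡ 431 (mod 794)
431^2 ≡ 759 (mod 794)
431^3 ≡ 1 (mod 794) ✓
Thus |⟨431⟩| = ord(431) = 3.
The index is φ(794) / ord(431) = 396 / 3 = 132.

132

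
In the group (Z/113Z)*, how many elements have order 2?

φ(113) = 113 − 1 = 112 = 2^4 · 7.
In a cyclic group of order 112, there are φ(d) elements of order d for each divisor d of 112, and zero for non-divisors.
2 | 112, and φ(2) = 2 − 1 = 1.

1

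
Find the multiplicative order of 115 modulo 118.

The order of 115 must divide φ(118) = φ(2)·φ(59) = 1·58 = 58 = 2 · 29.
Divisors of 58: 1, 2, 29, 58.
Check 115^d mod 118 for each divisor in increasing order:
115^1 ≡ 115
115^2 ≡ 9
115^29 ≡ 117
115^58 ≡ 1
Hence ord(115) = 58.

58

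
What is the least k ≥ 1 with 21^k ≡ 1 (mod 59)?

29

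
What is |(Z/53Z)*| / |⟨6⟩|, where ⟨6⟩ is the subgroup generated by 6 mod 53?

The order of 6 must divide φ(53) = 53 − 1 = 52 = 2^2 · 13.
Divisors of 52: 1, 2, 4, 13, 26, 52.
Evaluate successive powers at the divisors of 52:
6^1 ≡ 6 (mod 53)
6^2 ≡ 36 (mod 53)
6^4 ≡ 24 (mod 53)
6^13 ≡ 52 (mod 53)
6^26 ≡ 1 (mod 53) ✓
So ord_53(6) = 26, hence |⟨6⟩| = 26.
Index = |(Z/53Z)^×| / |⟨6⟩| = 52 / 26 = 2.

2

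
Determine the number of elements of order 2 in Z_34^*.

1

φ(34) = φ(2)·φ(17) = 1·16 = 16 = 2^4.
Since (Z/34Z)^× is cyclic of order 16, the number of elements of order d is φ(d) when d | 16 and 0 otherwise.
2 | 16, and φ(2) = 2 − 1 = 1.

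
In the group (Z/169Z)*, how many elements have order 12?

4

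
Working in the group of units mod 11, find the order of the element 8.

10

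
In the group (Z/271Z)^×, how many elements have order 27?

18

φ(271) = 271 − 1 = 270 = 2 · 3^3 · 5.
Since (Z/271Z)^× is cyclic of order 270, the number of elements of order d is φ(d) when d | 270 and 0 otherwise.
27 = 3^3 divides 270, and φ(27) = 18.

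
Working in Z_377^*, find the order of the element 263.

84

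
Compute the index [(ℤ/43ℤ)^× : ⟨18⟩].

By Lagrange's theorem, ord_43(18) divides φ(43) = 43 − 1 = 42 = 2 · 3 · 7.
Divisors of 42: 1, 2, 3, 6, 7, 14, 21, 42.
Test each divisor d:
18^1 ≡ 18 (mod 43)
18^2 ≡ 23 (mod 43)
18^3 ≡ 27 (mod 43)
18^6 ≡ 41 (mod 43)
18^7 ≡ 7 (mod 43)
18^14 ≡ 6 (mod 43)
18^21 ≡ 42 (mod 43)
18^42 ≡ 1 (mod 43) ✓
So ord_43(18) = 42, hence |⟨18⟩| = 42.
The index is φ(43) / ord(18) = 42 / 42 = 1.

1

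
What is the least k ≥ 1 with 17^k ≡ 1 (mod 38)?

9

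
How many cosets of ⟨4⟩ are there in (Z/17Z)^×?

4

Since 4 ∈ (Z/17Z)^×, its order divides φ(17) = 17 − 1 = 16 = 2^4.
Divisors of 16: 1, 2, 4, 8, 16.
Test each divisor d:
4^1 ≡ 4 (mod 17)
4^2 ≡ 16 (mod 17)
4^4 ≡ 1 (mod 17) ✓
The order of 4 is 4, so the subgroup it generates has 4 elements.
[(Z/17Z)^× : ⟨4⟩] = 16/4 = 4.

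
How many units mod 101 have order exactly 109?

0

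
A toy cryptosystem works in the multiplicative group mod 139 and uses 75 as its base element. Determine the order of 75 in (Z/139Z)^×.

The order of 75 must divide φ(139) = 139 − 1 = 138 = 2 · 3 · 23.
Divisors of 138: 1, 2, 3, 6, 23, 46, 69, 138.
Test each divisor d:
75^1 ≡ 75 (mod 139)
75^2 ≡ 65 (mod 139)
75^3 ≡ 10 (mod 139)
75^6 ≡ 100 (mod 139)
75^23 ≡ 138 (mod 139)
75^46 ≡ 1 (mod 139) ✓
Hence ord(75) = 46.

46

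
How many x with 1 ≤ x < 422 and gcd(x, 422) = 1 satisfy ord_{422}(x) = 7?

6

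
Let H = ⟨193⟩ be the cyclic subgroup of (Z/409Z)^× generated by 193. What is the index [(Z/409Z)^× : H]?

12

By Lagrange's theorem, ord_409(193) divides φ(409) = 409 − 1 = 408 = 2^3 · 3 · 17.
Divisors of 408: 1, 2, 3, 4, 6, 8, 12, 17, 24, 34, 51, 68, 102, 136, 204, 408.
Compute 193^d (mod 409) for the divisors d until we hit 1:
193^1 ≡ 193
193^2 ≡ 30
193^3 ≡ 64
193^4 ≡ 82
193^6 ≡ 6
193^8 ≡ 180
193^12 ≡ 36
193^17 ≡ 408
193^24 ≡ 69
193^34 ≡ 1
So ord_409(193) = 34, hence |⟨193⟩| = 34.
[(Z/409Z)^× : ⟨193⟩] = 408/34 = 12.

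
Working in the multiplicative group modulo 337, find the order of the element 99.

336

By Lagrange's theorem, ord_337(99) divides φ(337) = 337 − 1 = 336 = 2^4 · 3 · 7.
Divisors of 336: 1, 2, 3, 4, 6, 7, 8, 12, 14, 16, 21, 24, 28, 42, 48, 56, 84, 112, 168, 336.
Evaluate successive powers at the divisors of 336:
99^1 ≡ 99 (mod 337)
99^2 ≡ 28 (mod 337)
99^3 ≡ 76 (mod 337)
99^4 ≡ 110 (mod 337)
99^6 ≡ 47 (mod 337)
99^7 ≡ 272 (mod 337)
99^8 ≡ 305 (mod 337)
99^12 ≡ 187 (mod 337)
99^14 ≡ 181 (mod 337)
99^16 ≡ 13 (mod 337)
99^21 ≡ 30 (mod 337)
99^24 ≡ 258 (mod 337)
99^28 ≡ 72 (mod 337)
99^42 ≡ 226 (mod 337)
99^48 ≡ 175 (mod 337)
99^56 ≡ 129 (mod 337)
99^84 ≡ 189 (mod 337)
99^112 ≡ 128 (mod 337)
99^168 ≡ 336 (mod 337)
99^336 ≡ 1 (mod 337) ✓
Therefore the multiplicative order of 99 modulo 337 is 336.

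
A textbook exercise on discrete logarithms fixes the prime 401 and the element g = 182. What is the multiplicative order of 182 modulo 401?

400

Since 182 ∈ (Z/401Z)^×, its order divides φ(401) = 401 − 1 = 400 = 2^4 · 5^2.
Divisors of 400: 1, 2, 4, 5, 8, 10, 16, 20, 25, 40, 50, 80, 100, 200, 400.
Check 182^d mod 401 for each divisor in increasing order:
182^1 ≡ 182
182^2 ≡ 242
182^4 ≡ 18
182^5 ≡ 68
182^8 ≡ 324
182^10 ≡ 213
182^16 ≡ 315
182^20 ≡ 56
182^25 ≡ 199
182^40 ≡ 329
182^50 ≡ 303
182^80 ≡ 372
182^100 ≡ 381
182^200 ≡ 400
182^400 ≡ 1
Hence ord(182) = 400.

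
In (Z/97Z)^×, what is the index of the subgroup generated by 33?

12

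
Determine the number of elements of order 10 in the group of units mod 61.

4

φ(61) = 61 − 1 = 60 = 2^2 · 3 · 5.
In a cyclic group of order 60, there are φ(d) elements of order d for each divisor d of 60, and zero for non-divisors.
10 = 2 · 5 divides 60, and φ(10) = 4.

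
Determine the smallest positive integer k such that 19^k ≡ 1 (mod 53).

ord(19) | φ(53) = 53 − 1 = 52 = 2^2 · 13.
Divisors of 52: 1, 2, 4, 13, 26, 52.
Check 19^d mod 53 for each divisor in increasing order:
19^1 ≡ 19 (mod 53)
19^2 ≡ 43 (mod 53)
19^4 ≡ 47 (mod 53)
19^13 ≡ 30 (mod 53)
19^26 ≡ 52 (mod 53)
19^52 ≡ 1 (mod 53) ✓
Hence ord(19) = 52.

52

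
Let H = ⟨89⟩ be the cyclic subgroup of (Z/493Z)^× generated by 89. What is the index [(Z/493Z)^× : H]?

Since 89 ∈ (Z/493Z)^×, its order divides φ(493) = φ(17·29) = (17−1)·(29−1) = 16·28 = 448 = 2^6 · 7.
Divisors of 448: 1, 2, 4, 7, 8, 14, 16, 28, 32, 56, 64, 112, 224, 448.
Check 89^d mod 493 for each divisor in increasing order:
89^1 ≡ 89 (mod 493)
89^2 ≡ 33 (mod 493)
89^4 ≡ 103 (mod 493)
89^7 ≡ 302 (mod 493)
89^8 ≡ 256 (mod 493)
89^14 ≡ 492 (mod 493)
89^16 ≡ 460 (mod 493)
89^28 ≡ 1 (mod 493) ✓
Thus |⟨89⟩| = ord(89) = 28.
The index is φ(493) / ord(89) = 448 / 28 = 16.

16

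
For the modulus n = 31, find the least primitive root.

3

φ(31) = 31 − 1 = 30 = 2 · 3 · 5.
Test candidates g = 2, 3, … against the prime factors q ∈ {2, 3, 5} of φ(31): g is a generator iff g^(30/q) ≢ 1 for every such q.
g = 2: 2^15 ≡ 1 — hits 1, so not a primitive root.
g = 3: 3^15 ≡ 30; 3^10 ≡ 25; 3^6 ≡ 16 — none is 1, so 3 is a primitive root.
Hence the least primitive root of 31 is 3.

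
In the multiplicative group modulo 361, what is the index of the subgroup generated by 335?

Since 335 ∈ (Z/361Z)^×, its order divides φ(361) = φ(19^2) = 19·(19−1) = 342 = 2 · 3^2 · 19.
Divisors of 342: 1, 2, 3, 6, 9, 18, 19, 38, 57, 114, 171, 342.
Evaluate successive powers at the divisors of 342:
335^1 ≡ 335
335^2 ≡ 315
335^3 ≡ 113
335^6 ≡ 134
335^9 ≡ 341
335^18 ≡ 39
335^19 ≡ 69
335^38 ≡ 68
335^57 ≡ 360
335^114 ≡ 1
Thus |⟨335⟩| = ord(335) = 114.
The index is φ(361) / ord(335) = 342 / 114 = 3.

3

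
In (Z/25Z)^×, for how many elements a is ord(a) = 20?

8

φ(25) = φ(5^2) = 5·(5−1) = 20 = 2^2 · 5.
Since (Z/25Z)^× is cyclic of order 20, the number of elements of order d is φ(d) when d | 20 and 0 otherwise.
20 = 2^2 · 5 divides 20, and φ(20) = 8.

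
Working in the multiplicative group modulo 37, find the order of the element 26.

3

Since 26 ∈ (Z/37Z)^×, its order divides φ(37) = 37 − 1 = 36 = 2^2 · 3^2.
Divisors of 36: 1, 2, 3, 4, 6, 9, 12, 18, 36.
Compute 26^d (mod 37) for the divisors d until we hit 1:
26^1 ≡ 26 (mod 37)
26^2 ≡ 10 (mod 37)
26^3 ≡ 1 (mod 37) ✓
Therefore the multiplicative order of 26 modulo 37 is 3.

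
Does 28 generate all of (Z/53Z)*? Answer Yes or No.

No

φ(53) = 53 − 1 = 52 = 2^2 · 13.
It suffices to check that the order of 28 is not a proper divisor of 52: compute 28^(52/q) for q ∈ {2, 13}.
28^26 ≡ 1 (mod 53)  [q = 2: ≡ 1 ✗]
28^4 ≡ 15 (mod 53)  [q = 13: ≢ 1 ✓]
28^26 ≡ 1 shows ord(28) | 26, strictly less than φ(53); not a primitive root.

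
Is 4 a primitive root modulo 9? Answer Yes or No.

φ(9) = φ(3^2) = 3·(3−1) = 6 = 2 · 3.
It suffices to check that the order of 4 is not a proper divisor of 6: compute 4^(6/q) for q ∈ {2, 3}.
4^3 ≡ 1 (mod 9)  [q = 2: ≡ 1 ✗]
4^2 ≡ 7 (mod 9)  [q = 3: ≢ 1 ✓]
The check at q = 2 fails, so 4 generates a proper subgroup.

No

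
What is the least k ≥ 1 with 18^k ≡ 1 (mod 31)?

Since 18 ∈ (Z/31Z)^×, its order divides φ(31) = 31 − 1 = 30 = 2 · 3 · 5.
Divisors of 30: 1, 2, 3, 5, 6, 10, 15, 30.
Check 18^d mod 31 for each divisor in increasing order:
18^1 ≡ 18 (mod 31)
18^2 ≡ 14 (mod 31)
18^3 ≡ 4 (mod 31)
18^5 ≡ 25 (mod 31)
18^6 ≡ 16 (mod 31)
18^10 ≡ 5 (mod 31)
18^15 ≡ 1 (mod 31) ✓
Hence ord(18) = 15.

15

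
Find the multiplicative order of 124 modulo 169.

By Lagrange's theorem, ord_169(124) divides φ(169) = φ(13^2) = 13·(13−1) = 156 = 2^2 · 3 · 13.
Divisors of 156: 1, 2, 3, 4, 6, 12, 13, 26, 39, 52, 78, 156.
Evaluate successive powers at the divisors of 156:
124^1 ≡ 124
124^2 ≡ 166
124^3 ≡ 135
124^4 ≡ 9
124^6 ≡ 142
124^12 ≡ 53
124^13 ≡ 150
124^26 ≡ 23
124^39 ≡ 70
124^52 ≡ 22
124^78 ≡ 168
124^156 ≡ 1
Hence ord(124) = 156.

156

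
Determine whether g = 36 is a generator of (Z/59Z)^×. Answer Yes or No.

φ(59) = 59 − 1 = 58 = 2 · 29.
Test 36^(58/q) mod 59 for each prime factor q of 58:
36^29 ≡ 1 (mod 59)  [q = 2: ≡ 1 ✗]
36^2 ≡ 57 (mod 59)  [q = 29: ≢ 1 ✓]
36^29 ≡ 1 shows ord(36) | 29, strictly less than φ(59); not a primitive root.

No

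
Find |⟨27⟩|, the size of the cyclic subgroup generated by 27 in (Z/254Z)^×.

42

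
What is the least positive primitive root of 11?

2

φ(11) = 11 − 1 = 10 = 2 · 5.
Test candidates g = 2, 3, … against the prime factors q ∈ {2, 5} of φ(11): g is a generator iff g^(10/q) ≢ 1 for every such q.
g = 2: 2^5 ≡ 10; 2^2 ≡ 4 — none is 1, so 2 is a primitive root.
The smallest primitive root modulo 11 is 2.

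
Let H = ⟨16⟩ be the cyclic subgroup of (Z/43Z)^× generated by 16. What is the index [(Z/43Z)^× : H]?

6

ord(16) | φ(43) = 43 − 1 = 42 = 2 · 3 · 7.
Divisors of 42: 1, 2, 3, 6, 7, 14, 21, 42.
Compute 16^d (mod 43) for the divisors d until we hit 1:
16^1 ≡ 16
16^2 ≡ 41
16^3 ≡ 11
16^6 ≡ 35
16^7 ≡ 1
Thus |⟨16⟩| = ord(16) = 7.
Index = |(Z/43Z)^×| / |⟨16⟩| = 42 / 7 = 6.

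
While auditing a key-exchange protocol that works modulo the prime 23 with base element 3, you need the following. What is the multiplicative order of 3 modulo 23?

11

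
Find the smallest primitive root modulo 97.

5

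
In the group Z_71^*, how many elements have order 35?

φ(71) = 71 − 1 = 70 = 2 · 5 · 7.
(Z/71Z)^× is cyclic (|G| = 70); a cyclic group of order m has exactly φ(d) elements of each order d | m, and none otherwise.
35 = 5 · 7 divides 70, and φ(35) = 24.

24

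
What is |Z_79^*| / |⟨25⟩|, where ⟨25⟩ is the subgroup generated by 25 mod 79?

2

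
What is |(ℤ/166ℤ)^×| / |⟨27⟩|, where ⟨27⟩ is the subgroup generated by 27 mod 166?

ord(27) | φ(166) = φ(2)·φ(83) = 1·82 = 82 = 2 · 41.
Divisors of 82: 1, 2, 41, 82.
Check 27^d mod 166 for each divisor in increasing order:
27^1 ≡ 27
27^2 ≡ 65
27^41 ≡ 1
The order of 27 is 41, so the subgroup it generates has 41 elements.
Index = |(Z/166Z)^×| / |⟨27⟩| = 82 / 41 = 2.

2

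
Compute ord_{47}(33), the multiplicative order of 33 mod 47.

The order of 33 must divide φ(47) = 47 − 1 = 46 = 2 · 23.
Divisors of 46: 1, 2, 23, 46.
Compute 33^d (mod 47) for the divisors d until we hit 1:
33^1 ≡ 33
33^2 ≡ 8
33^23 ≡ 46
33^46 ≡ 1
So ord_47(33) = 46.

46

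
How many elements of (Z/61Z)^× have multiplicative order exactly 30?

8

φ(61) = 61 − 1 = 60 = 2^2 · 3 · 5.
In a cyclic group of order 60, there are φ(d) elements of order d for each divisor d of 60, and zero for non-divisors.
30 = 2 · 3 · 5 divides 60, and φ(30) = 8.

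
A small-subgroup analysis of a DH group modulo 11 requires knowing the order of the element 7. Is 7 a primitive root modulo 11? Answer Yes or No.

φ(11) = 11 − 1 = 10 = 2 · 5.
An element g generates (Z/11Z)^× iff g^(10/q) ≢ 1 (mod 11) for each prime q ∈ {2, 5}.
7^5 ≡ 10 (mod 11)  [q = 2: ≢ 1 ✓]
7^2 ≡ 5 (mod 11)  [q = 5: ≢ 1 ✓]
Every test exponent gives a nontrivial residue, hence 7 generates the full group.

Yes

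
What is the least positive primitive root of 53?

2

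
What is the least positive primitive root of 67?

2

φ(67) = 67 − 1 = 66 = 2 · 3 · 11.
g is a primitive root iff g^(66/q) ≢ 1 (mod 67) for each prime q ∈ {2, 3, 11}.
g = 2: 2^33 ≡ 66; 2^22 ≡ 37; 2^6 ≡ 64 — none is 1, so 2 is a primitive root.
So 2 is the smallest generator of (Z/67Z)^×.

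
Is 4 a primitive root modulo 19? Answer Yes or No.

No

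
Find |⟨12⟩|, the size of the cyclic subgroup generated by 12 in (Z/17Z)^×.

16

By Lagrange's theorem, ord_17(12) divides φ(17) = 17 − 1 = 16 = 2^4.
Divisors of 16: 1, 2, 4, 8, 16.
Test each divisor d:
12^1 ≡ 12 (mod 17)
12^2 ≡ 8 (mod 17)
12^4 ≡ 13 (mod 17)
12^8 ≡ 16 (mod 17)
12^16 ≡ 1 (mod 17) ✓
Hence ord(12) = 16.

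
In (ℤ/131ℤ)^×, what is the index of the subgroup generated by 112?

10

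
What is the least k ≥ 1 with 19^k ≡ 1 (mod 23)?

22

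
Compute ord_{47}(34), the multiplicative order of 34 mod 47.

23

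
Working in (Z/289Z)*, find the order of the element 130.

272

ord(130) | φ(289) = φ(17^2) = 17·(17−1) = 272 = 2^4 · 17.
Divisors of 272: 1, 2, 4, 8, 16, 17, 34, 68, 136, 272.
Check 130^d mod 289 for each divisor in increasing order:
130^1 ≡ 130
130^2 ≡ 138
130^4 ≡ 259
130^8 ≡ 33
130^16 ≡ 222
130^17 ≡ 249
130^34 ≡ 155
130^68 ≡ 38
130^136 ≡ 288
130^272 ≡ 1
So ord_289(130) = 272.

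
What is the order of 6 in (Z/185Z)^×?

Since 6 ∈ (Z/185Z)^×, its order divides φ(185) = φ(5·37) = (5−1)·(37−1) = 4·36 = 144 = 2^4 · 3^2.
Divisors of 144: 1, 2, 3, 4, 6, 8, 9, 12, 16, 18, 24, 36, 48, 72, 144.
Evaluate successive powers at the divisors of 144:
6^1 ≡ 6
6^2 ≡ 36
6^3 ≡ 31
6^4 ≡ 1
Hence ord(6) = 4.

4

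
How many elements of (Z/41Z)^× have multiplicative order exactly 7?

0

φ(41) = 41 − 1 = 40 = 2^3 · 5.
Since (Z/41Z)^× is cyclic of order 40, the number of elements of order d is φ(d) when d | 40 and 0 otherwise.
7 does not divide 40, so no element of (Z/41Z)^× has order 7.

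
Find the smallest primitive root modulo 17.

φ(17) = 17 − 1 = 16 = 2^4.
Test candidates g = 2, 3, … against the prime factors q ∈ {2} of φ(17): g is a generator iff g^(16/q) ≢ 1 for every such q.
g = 2: 2^8 ≡ 1 — hits 1, so not a primitive root.
g = 3: 3^8 ≡ 16 — none is 1, so 3 is a primitive root.
So 3 is the smallest generator of (Z/17Z)^×.

3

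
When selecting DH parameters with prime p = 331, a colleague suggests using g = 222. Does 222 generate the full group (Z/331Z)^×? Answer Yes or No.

φ(331) = 331 − 1 = 330 = 2 · 3 · 5 · 11.
It suffices to check that the order of 222 is not a proper divisor of 330: compute 222^(330/q) for q ∈ {2, 3, 5, 11}.
222^165 ≡ 330 (mod 331)  [q = 2: ≢ 1 ✓]
222^110 ≡ 299 (mod 331)  [q = 3: ≢ 1 ✓]
222^66 ≡ 64 (mod 331)  [q = 5: ≢ 1 ✓]
222^30 ≡ 293 (mod 331)  [q = 11: ≢ 1 ✓]
All checks pass, so 222 has order 330 and is a primitive root modulo 331.

Yes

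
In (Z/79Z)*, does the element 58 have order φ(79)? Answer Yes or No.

No

φ(79) = 79 − 1 = 78 = 2 · 3 · 13.
It suffices to check that the order of 58 is not a proper divisor of 78: compute 58^(78/q) for q ∈ {2, 3, 13}.
58^39 ≡ 78 (mod 79)  [q = 2: ≢ 1 ✓]
58^26 ≡ 1 (mod 79)  [q = 3: ≡ 1 ✗]
58^6 ≡ 8 (mod 79)  [q = 13: ≢ 1 ✓]
The check at q = 3 fails, so 58 generates a proper subgroup.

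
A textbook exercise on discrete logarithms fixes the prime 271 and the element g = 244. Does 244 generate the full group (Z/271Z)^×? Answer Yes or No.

No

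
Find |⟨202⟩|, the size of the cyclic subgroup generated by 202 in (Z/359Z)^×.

179

By Lagrange's theorem, ord_359(202) divides φ(359) = 359 − 1 = 358 = 2 · 179.
Divisors of 358: 1, 2, 179, 358.
Test each divisor d:
202^1 ≡ 202
202^2 ≡ 237
202^179 ≡ 1
The smallest such exponent is 179, so the order of 202 is 179.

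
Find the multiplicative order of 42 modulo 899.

Since 42 ∈ (Z/899Z)^×, its order divides φ(899) = φ(29·31) = (29−1)·(31−1) = 28·30 = 840 = 2^3 · 3 · 5 · 7.
Divisors of 840: 1, 2, 3, 4, 5, 6, 7, 8, 10, 12, 14, 15, 20, 21, 24, 28, 30, 35, 40, 42, 56, 60, 70, 84, 105, 120, 140, 168, 210, 280, 420, 840.
Check 42^d mod 899 for each divisor in increasing order:
42^1 ≡ 42
42^2 ≡ 865
42^3 ≡ 370
42^4 ≡ 257
42^5 ≡ 6
42^6 ≡ 252
42^7 ≡ 695
42^8 ≡ 422
42^10 ≡ 36
42^12 ≡ 574
42^14 ≡ 262
42^15 ≡ 216
42^20 ≡ 397
42^21 ≡ 492
42^24 ≡ 442
42^28 ≡ 320
42^30 ≡ 807
42^35 ≡ 347
42^40 ≡ 284
42^42 ≡ 233
42^56 ≡ 813
42^60 ≡ 373
42^70 ≡ 842
42^84 ≡ 349
42^105 ≡ 898
42^120 ≡ 683
42^140 ≡ 552
42^168 ≡ 436
42^210 ≡ 1
Therefore the multiplicative order of 42 modulo 899 is 210.

210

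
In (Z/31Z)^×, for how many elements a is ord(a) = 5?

4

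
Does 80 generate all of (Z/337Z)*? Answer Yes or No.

Yes

φ(337) = 337 − 1 = 336 = 2^4 · 3 · 7.
An element g generates (Z/337Z)^× iff g^(336/q) ≢ 1 (mod 337) for each prime q ∈ {2, 3, 7}.
80^168 ≡ 336 (mod 337)  [q = 2: ≢ 1 ✓]
80^112 ≡ 128 (mod 337)  [q = 3: ≢ 1 ✓]
80^48 ≡ 64 (mod 337)  [q = 7: ≢ 1 ✓]
Every test exponent gives a nontrivial residue, hence 80 generates the full group.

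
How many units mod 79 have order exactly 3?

2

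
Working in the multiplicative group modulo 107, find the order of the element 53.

By Lagrange's theorem, ord_107(53) divides φ(107) = 107 − 1 = 106 = 2 · 53.
Divisors of 106: 1, 2, 53, 106.
Compute 53^d (mod 107) for the divisors d until we hit 1:
53^1 ≡ 53
53^2 ≡ 27
53^53 ≡ 1
Hence ord(53) = 53.

53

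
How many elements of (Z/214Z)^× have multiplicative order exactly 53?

52

φ(214) = φ(2)·φ(107) = 1·106 = 106 = 2 · 53.
In a cyclic group of order 106, there are φ(d) elements of order d for each divisor d of 106, and zero for non-divisors.
53 | 106, and φ(53) = 53 − 1 = 52.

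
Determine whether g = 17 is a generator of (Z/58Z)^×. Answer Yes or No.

No

φ(58) = φ(2)·φ(29) = 1·28 = 28 = 2^2 · 7.
An element g generates (Z/58Z)^× iff g^(28/q) ≢ 1 (mod 58) for each prime q ∈ {2, 7}.
17^14 ≡ 57 (mod 58)  [q = 2: ≢ 1 ✓]
17^4 ≡ 1 (mod 58)  [q = 7: ≡ 1 ✗]
The check at q = 7 fails, so 17 generates a proper subgroup.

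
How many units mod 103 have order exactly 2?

1

φ(103) = 103 − 1 = 102 = 2 · 3 · 17.
Since (Z/103Z)^× is cyclic of order 102, the number of elements of order d is φ(d) when d | 102 and 0 otherwise.
2 | 102, and φ(2) = 2 − 1 = 1.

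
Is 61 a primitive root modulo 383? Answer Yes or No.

Yes

φ(383) = 383 − 1 = 382 = 2 · 191.
It suffices to check that the order of 61 is not a proper divisor of 382: compute 61^(382/q) for q ∈ {2, 191}.
61^191 ≡ 382 (mod 383)  [q = 2: ≢ 1 ✓]
61^2 ≡ 274 (mod 383)  [q = 191: ≢ 1 ✓]
Every test exponent gives a nontrivial residue, hence 61 generates the full group.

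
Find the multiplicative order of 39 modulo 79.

78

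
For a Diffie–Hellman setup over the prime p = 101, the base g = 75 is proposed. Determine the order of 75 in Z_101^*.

100

By Lagrange's theorem, ord_101(75) divides φ(101) = 101 − 1 = 100 = 2^2 · 5^2.
Divisors of 100: 1, 2, 4, 5, 10, 20, 25, 50, 100.
Test each divisor d:
75^1 ≡ 75
75^2 ≡ 70
75^4 ≡ 52
75^5 ≡ 62
75^10 ≡ 6
75^20 ≡ 36
75^25 ≡ 10
75^50 ≡ 100
75^100 ≡ 1
Therefore the multiplicative order of 75 modulo 101 is 100.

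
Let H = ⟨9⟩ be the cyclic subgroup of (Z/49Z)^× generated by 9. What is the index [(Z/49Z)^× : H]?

By Lagrange's theorem, ord_49(9) divides φ(49) = φ(7^2) = 7·(7−1) = 42 = 2 · 3 · 7.
Divisors of 42: 1, 2, 3, 6, 7, 14, 21, 42.
Evaluate successive powers at the divisors of 42:
9^1 ≡ 9
9^2 ≡ 32
9^3 ≡ 43
9^6 ≡ 36
9^7 ≡ 30
9^14 ≡ 18
9^21 ≡ 1
The order of 9 is 21, so the subgroup it generates has 21 elements.
The index is φ(49) / ord(9) = 42 / 21 = 2.

2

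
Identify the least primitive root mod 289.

3

φ(289) = φ(17^2) = 17·(17−1) = 272 = 2^4 · 17.
Test candidates g = 2, 3, … against the prime factors q ∈ {2, 17} of φ(289): g is a generator iff g^(272/q) ≢ 1 for every such q.
g = 2: 2^136 ≡ 1 — hits 1, so not a primitive root.
g = 3: 3^136 ≡ 288; 3^16 ≡ 171 — none is 1, so 3 is a primitive root.
The smallest primitive root modulo 289 is 3.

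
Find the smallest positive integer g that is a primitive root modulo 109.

φ(109) = 109 − 1 = 108 = 2^2 · 3^3.
g is a primitive root iff g^(108/q) ≢ 1 (mod 109) for each prime q ∈ {2, 3}.
g = 2: 2^54 ≡ 108; 2^36 ≡ 1 — hits 1, so not a primitive root.
g = 3: 3^54 ≡ 1 — hits 1, so not a primitive root.
g = 4: 4^54 ≡ 1 — hits 1, so not a primitive root.
g = 5: 5^54 ≡ 1 — hits 1, so not a primitive root.
g = 6: 6^54 ≡ 108; 6^36 ≡ 63 — none is 1, so 6 is a primitive root.
So 6 is the smallest generator of (Z/109Z)^×.

6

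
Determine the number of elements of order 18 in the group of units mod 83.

0

φ(83) = 83 − 1 = 82 = 2 · 41.
Since (Z/83Z)^× is cyclic of order 82, the number of elements of order d is φ(d) when d | 82 and 0 otherwise.
Since 18 ∤ 82, the count is 0.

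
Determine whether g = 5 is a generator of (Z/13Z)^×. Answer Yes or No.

No

φ(13) = 13 − 1 = 12 = 2^2 · 3.
Test 5^(12/q) mod 13 for each prime factor q of 12:
5^6 ≡ 12 (mod 13)  [q = 2: ≢ 1 ✓]
5^4 ≡ 1 (mod 13)  [q = 3: ≡ 1 ✗]
5^4 ≡ 1 shows ord(5) | 4, strictly less than φ(13); not a primitive root.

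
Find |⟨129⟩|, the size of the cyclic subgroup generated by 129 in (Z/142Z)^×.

By Lagrange's theorem, ord_142(129) divides φ(142) = φ(2)·φ(71) = 1·70 = 70 = 2 · 5 · 7.
Divisors of 70: 1, 2, 5, 7, 10, 14, 35, 70.
Compute 129^d (mod 142) for the divisors d until we hit 1:
129^1 ≡ 129 (mod 142)
129^2 ≡ 27 (mod 142)
129^5 ≡ 37 (mod 142)
129^7 ≡ 5 (mod 142)
129^10 ≡ 91 (mod 142)
129^14 ≡ 25 (mod 142)
129^35 ≡ 1 (mod 142) ✓
Therefore the multiplicative order of 129 modulo 142 is 35.

35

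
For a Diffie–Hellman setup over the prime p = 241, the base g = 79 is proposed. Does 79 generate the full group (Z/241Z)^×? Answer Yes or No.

No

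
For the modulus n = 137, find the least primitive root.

φ(137) = 137 − 1 = 136 = 2^3 · 17.
g is a primitive root iff g^(136/q) ≢ 1 (mod 137) for each prime q ∈ {2, 17}.
g = 2: 2^68 ≡ 1 — hits 1, so not a primitive root.
g = 3: 3^68 ≡ 136; 3^8 ≡ 122 — none is 1, so 3 is a primitive root.
Hence the least primitive root of 137 is 3.

3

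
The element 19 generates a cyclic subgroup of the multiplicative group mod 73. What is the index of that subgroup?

2

By Lagrange's theorem, ord_73(19) divides φ(73) = 73 − 1 = 72 = 2^3 · 3^2.
Divisors of 72: 1, 2, 3, 4, 6, 8, 9, 12, 18, 24, 36, 72.
Compute 19^d (mod 73) for the divisors d until we hit 1:
19^1 ≡ 19 (mod 73)
19^2 ≡ 69 (mod 73)
19^3 ≡ 70 (mod 73)
19^4 ≡ 16 (mod 73)
19^6 ≡ 9 (mod 73)
19^8 ≡ 37 (mod 73)
19^9 ≡ 46 (mod 73)
19^12 ≡ 8 (mod 73)
19^18 ≡ 72 (mod 73)
19^24 ≡ 64 (mod 73)
19^36 ≡ 1 (mod 73) ✓
So ord_73(19) = 36, hence |⟨19⟩| = 36.
The index is φ(73) / ord(19) = 72 / 36 = 2.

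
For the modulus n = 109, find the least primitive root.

φ(109) = 109 − 1 = 108 = 2^2 · 3^3.
g is a primitive root iff g^(108/q) ≢ 1 (mod 109) for each prime q ∈ {2, 3}.
g = 2: 2^54 ≡ 108; 2^36 ≡ 1 — hits 1, so not a primitive root.
g = 3: 3^54 ≡ 1 — hits 1, so not a primitive root.
g = 4: 4^54 ≡ 1 — hits 1, so not a primitive root.
g = 5: 5^54 ≡ 1 — hits 1, so not a primitive root.
g = 6: 6^54 ≡ 108; 6^36 ≡ 63 — none is 1, so 6 is a primitive root.
The smallest primitive root modulo 109 is 6.

6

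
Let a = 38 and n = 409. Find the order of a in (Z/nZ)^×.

24

Since 38 ∈ (Z/409Z)^×, its order divides φ(409) = 409 − 1 = 408 = 2^3 · 3 · 17.
Divisors of 408: 1, 2, 3, 4, 6, 8, 12, 17, 24, 34, 51, 68, 102, 136, 204, 408.
Evaluate successive powers at the divisors of 408:
38^1 ≡ 38
38^2 ≡ 217
38^3 ≡ 66
38^4 ≡ 54
38^6 ≡ 266
38^8 ≡ 53
38^12 ≡ 408
38^17 ≡ 402
38^24 ≡ 1
So ord_409(38) = 24.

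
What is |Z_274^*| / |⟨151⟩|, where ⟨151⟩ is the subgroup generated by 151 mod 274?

4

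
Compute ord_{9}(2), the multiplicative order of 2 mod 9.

6

Since 2 ∈ (Z/9Z)^×, its order divides φ(9) = φ(3^2) = 3·(3−1) = 6 = 2 · 3.
Divisors of 6: 1, 2, 3, 6.
Evaluate successive powers at the divisors of 6:
2^1 ≡ 2 (mod 9)
2^2 ≡ 4 (mod 9)
2^3 ≡ 8 (mod 9)
2^6 ≡ 1 (mod 9) ✓
Hence ord(2) = 6.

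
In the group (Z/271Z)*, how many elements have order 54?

φ(271) = 271 − 1 = 270 = 2 · 3^3 · 5.
(Z/271Z)^× is cyclic (|G| = 270); a cyclic group of order m has exactly φ(d) elements of each order d | m, and none otherwise.
54 = 2 · 3^3 divides 270, and φ(54) = 18.

18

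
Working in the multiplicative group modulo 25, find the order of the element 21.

The order of 21 must divide φ(25) = φ(5^2) = 5·(5−1) = 20 = 2^2 · 5.
Divisors of 20: 1, 2, 4, 5, 10, 20.
Evaluate successive powers at the divisors of 20:
21^1 ≡ 21 (mod 25)
21^2 ≡ 16 (mod 25)
21^4 ≡ 6 (mod 25)
21^5 ≡ 1 (mod 25) ✓
So ord_25(21) = 5.

5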